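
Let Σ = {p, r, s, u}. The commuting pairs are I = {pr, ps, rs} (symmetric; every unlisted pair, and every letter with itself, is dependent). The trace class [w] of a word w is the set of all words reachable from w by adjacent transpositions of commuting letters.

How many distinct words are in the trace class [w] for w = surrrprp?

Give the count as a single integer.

15

0(s) covers ∅
1(u) covers 0:s
2(r) covers 1:u
3(r) covers 2:r
4(r) covers 3:r
5(p) covers 1:u
6(r) covers 4:r
7(p) covers 5:p
floor of heap: 0:s
completions by unplaced set U, small U first (add the entries for U minus each lowest piece of U):
  |U|=1: {6}:1  {7}:1
  |U|=2: {4,6}:1  {5,7}:1  {6,7}:2
  |U|=3: {3,4,6}:1  {4,6,7}:3  {5,6,7}:3
  |U|=4: {2,3,4,6}:1  {3,4,6,7}:4  {4,5,6,7}:6
  |U|=5: {2,3,4,6,7}:5  {3,4,5,6,7}:10
  |U|=6: {2,3,4,5,6,7}:15
  start at 0(s): 15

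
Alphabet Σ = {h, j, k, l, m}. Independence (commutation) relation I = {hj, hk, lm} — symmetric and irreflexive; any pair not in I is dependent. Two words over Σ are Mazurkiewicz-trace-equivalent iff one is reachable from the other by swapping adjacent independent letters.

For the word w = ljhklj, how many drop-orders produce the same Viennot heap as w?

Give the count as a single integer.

piece 0:l — minimal
piece 1:j rests on {0:l}
piece 2:h rests on {0:l}
piece 3:k rests on {1:j}
piece 4:l rests on {2:h, 3:k}
piece 5:j rests on {4:l}
minimal pieces: {0:l}
ways to finish when only these pieces remain (= sum over removing one remaining piece with nothing left below it):
  1 left: {5}→1
  2 left: {4,5}→1
  3 left: {2,4,5}→1  {3,4,5}→1
  4 left: {1,3,4,5}→1  {2,3,4,5}→2
  placing 0:l first → 3 extensions

3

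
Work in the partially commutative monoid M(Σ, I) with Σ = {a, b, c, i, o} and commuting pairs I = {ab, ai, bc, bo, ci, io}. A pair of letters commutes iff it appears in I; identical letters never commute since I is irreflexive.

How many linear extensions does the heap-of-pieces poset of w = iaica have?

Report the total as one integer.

10

0(i) covers ∅
1(a) covers ∅
2(i) covers 0:i
3(c) covers 1:a
4(a) covers 3:c
floor of heap: 0:i, 1:a
completions by unplaced set U, small U first (add the entries for U minus each lowest piece of U):
  |U|=1: {2}:1  {4}:1
  |U|=2: {0,2}:1  {2,4}:2  {3,4}:1
  |U|=3: {0,2,4}:3  {1,3,4}:1  {2,3,4}:3
  start at 0(i): 4
  start at 1(a): 6
sum over floor = 10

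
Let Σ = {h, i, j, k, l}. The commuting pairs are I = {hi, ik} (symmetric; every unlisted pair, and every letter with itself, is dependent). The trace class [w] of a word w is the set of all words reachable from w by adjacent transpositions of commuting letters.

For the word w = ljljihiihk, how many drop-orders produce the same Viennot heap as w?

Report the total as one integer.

20

piece 0:l — minimal
piece 1:j rests on {0:l}
piece 2:l rests on {1:j}
piece 3:j rests on {2:l}
piece 4:i rests on {3:j}
piece 5:h rests on {3:j}
piece 6:i rests on {4:i}
piece 7:i rests on {6:i}
piece 8:h rests on {5:h}
piece 9:k rests on {8:h}
minimal pieces: {0:l}
ways to finish when only these pieces remain (= sum over removing one remaining piece with nothing left below it):
  1 left: {7}→1  {9}→1
  2 left: {6,7}→1  {7,9}→2  {8,9}→1
  3 left: {4,6,7}→1  {5,8,9}→1  {6,7,9}→3  {7,8,9}→3
  4 left: {4,6,7,9}→4  {5,7,8,9}→4  {6,7,8,9}→6
  5 left: {4,6,7,8,9}→10  {5,6,7,8,9}→10
  6 left: {4,5,6,7,8,9}→20
  7 left: {3,4,5,6,7,8,9}→20
  8 left: {2,3,4,5,6,7,8,9}→20
  placing 0:l first → 20 extensions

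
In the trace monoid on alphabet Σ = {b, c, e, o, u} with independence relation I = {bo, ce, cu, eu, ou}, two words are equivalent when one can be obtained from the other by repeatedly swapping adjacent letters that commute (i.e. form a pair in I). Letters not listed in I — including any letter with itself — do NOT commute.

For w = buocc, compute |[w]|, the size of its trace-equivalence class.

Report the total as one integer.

drop 0:b onto floor
drop 1:u onto {0:b}
drop 2:o onto floor
drop 3:c onto {0:b, 2:o}
drop 4:c onto {3:c}
ground layer = {0:b, 2:o}
drop-orders for the pieces not yet dropped (sum over which currently-grounded one goes next):
  1 to go: {1} 1  {4} 1
  2 to go: {1,4} 2  {3,4} 1
  3 to go: {1,3,4} 3  {2,3,4} 1
  if 0:b drops first: 4 orders
  if 2:o drops first: 3 orders
heap linearizations: 7

7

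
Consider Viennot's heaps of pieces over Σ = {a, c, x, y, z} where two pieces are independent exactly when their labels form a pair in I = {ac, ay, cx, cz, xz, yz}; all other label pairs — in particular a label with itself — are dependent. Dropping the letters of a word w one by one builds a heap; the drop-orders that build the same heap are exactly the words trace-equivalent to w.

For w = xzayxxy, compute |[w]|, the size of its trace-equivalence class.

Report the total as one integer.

piece 0:x — minimal
piece 1:z — minimal
piece 2:a rests on {0:x, 1:z}
piece 3:y rests on {0:x}
piece 4:x rests on {2:a, 3:y}
piece 5:x rests on {4:x}
piece 6:y rests on {5:x}
minimal pieces: {0:x, 1:z}
ways to finish when only these pieces remain (= sum over removing one remaining piece with nothing left below it):
  1 left: {6}→1
  2 left: {5,6}→1
  3 left: {4,5,6}→1
  4 left: {2,4,5,6}→1  {3,4,5,6}→1
  5 left: {1,2,4,5,6}→1  {2,3,4,5,6}→2
  placing 0:x first → 3 extensions
  placing 1:z first → 2 extensions
total linear extensions = 5

5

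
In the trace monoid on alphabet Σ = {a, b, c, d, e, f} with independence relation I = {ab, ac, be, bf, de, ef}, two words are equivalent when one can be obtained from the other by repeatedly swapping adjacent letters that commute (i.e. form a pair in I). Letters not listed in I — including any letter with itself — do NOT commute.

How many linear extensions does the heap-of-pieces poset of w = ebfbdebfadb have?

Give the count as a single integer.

231

piece 0:e — minimal
piece 1:b — minimal
piece 2:f — minimal
piece 3:b rests on {1:b}
piece 4:d rests on {2:f, 3:b}
piece 5:e rests on {0:e}
piece 6:b rests on {4:d}
piece 7:f rests on {4:d}
piece 8:a rests on {5:e, 7:f}
piece 9:d rests on {6:b, 8:a}
piece 10:b rests on {9:d}
minimal pieces: {0:e, 1:b, 2:f}
ways to finish when only these pieces remain (= sum over removing one remaining piece with nothing left below it):
  1 left: {10}→1
  2 left: {9,10}→1
  3 left: {6,9,10}→1  {8,9,10}→1
  4 left: {5,8,9,10}→1  {6,8,9,10}→2  {7,8,9,10}→1
  5 left: {0,5,8,9,10}→1  {5,6,8,9,10}→3  {5,7,8,9,10}→2  {6,7,8,9,10}→3
  6 left: {0,5,6,8,9,10}→4  {0,5,7,8,9,10}→3  {4,6,7,8,9,10}→3  {5,6,7,8,9,10}→8
  7 left: {0,5,6,7,8,9,10}→15  {2,4,6,7,8,9,10}→3  {3,4,6,7,8,9,10}→3  {4,5,6,7,8,9,10}→11
  8 left: {0,4,5,6,7,8,9,10}→26  {1,3,4,6,7,8,9,10}→3  {2,3,4,6,7,8,9,10}→6  {2,4,5,6,7,8,9,10}→14  {3,4,5,6,7,8,9,10}→14
  9 left: {0,2,4,5,6,7,8,9,10}→40  {0,3,4,5,6,7,8,9,10}→40  {1,2,3,4,6,7,8,9,10}→9  {1,3,4,5,6,7,8,9,10}→17  {2,3,4,5,6,7,8,9,10}→34
  placing 0:e first → 60 extensions
  placing 1:b first → 114 extensions
  placing 2:f first → 57 extensions
total linear extensions = 231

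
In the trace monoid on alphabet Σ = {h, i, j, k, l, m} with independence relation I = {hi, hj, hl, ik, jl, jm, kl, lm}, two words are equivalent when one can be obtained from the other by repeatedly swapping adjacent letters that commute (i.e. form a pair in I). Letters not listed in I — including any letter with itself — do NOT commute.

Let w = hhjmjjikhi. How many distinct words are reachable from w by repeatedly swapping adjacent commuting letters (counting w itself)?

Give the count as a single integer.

120

0(h) covers ∅
1(h) covers 0:h
2(j) covers ∅
3(m) covers 1:h
4(j) covers 2:j
5(j) covers 4:j
6(i) covers 3:m, 5:j
7(k) covers 3:m, 5:j
8(h) covers 7:k
9(i) covers 6:i
floor of heap: 0:h, 2:j
completions by unplaced set U, small U first (add the entries for U minus each lowest piece of U):
  |U|=1: {8}:1  {9}:1
  |U|=2: {6,9}:1  {7,8}:1  {8,9}:2
  |U|=3: {6,8,9}:3  {7,8,9}:3
  |U|=4: {6,7,8,9}:6
  |U|=5: {3,6,7,8,9}:6  {5,6,7,8,9}:6
  |U|=6: {1,3,6,7,8,9}:6  {3,5,6,7,8,9}:12  {4,5,6,7,8,9}:6
  |U|=7: {0,1,3,6,7,8,9}:6  {1,3,5,6,7,8,9}:18  {2,4,5,6,7,8,9}:6  {3,4,5,6,7,8,9}:18
  |U|=8: {0,1,3,5,6,7,8,9}:24  {1,3,4,5,6,7,8,9}:36  {2,3,4,5,6,7,8,9}:24
  start at 0(h): 60
  start at 2(j): 60
sum over floor = 120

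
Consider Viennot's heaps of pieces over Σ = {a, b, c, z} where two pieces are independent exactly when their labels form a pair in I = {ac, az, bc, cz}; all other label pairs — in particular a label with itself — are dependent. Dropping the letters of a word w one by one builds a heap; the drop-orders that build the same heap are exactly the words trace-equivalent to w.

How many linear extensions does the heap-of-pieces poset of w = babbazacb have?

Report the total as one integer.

27

drop 0:b onto floor
drop 1:a onto {0:b}
drop 2:b onto {1:a}
drop 3:b onto {2:b}
drop 4:a onto {3:b}
drop 5:z onto {3:b}
drop 6:a onto {4:a}
drop 7:c onto floor
drop 8:b onto {5:z, 6:a}
ground layer = {0:b, 7:c}
drop-orders for the pieces not yet dropped (sum over which currently-grounded one goes next):
  1 to go: {7} 1  {8} 1
  2 to go: {5,8} 1  {6,8} 1  {7,8} 2
  3 to go: {4,6,8} 1  {5,6,8} 2  {5,7,8} 3  {6,7,8} 3
  4 to go: {4,5,6,8} 3  {4,6,7,8} 4  {5,6,7,8} 8
  5 to go: {3,4,5,6,8} 3  {4,5,6,7,8} 15
  6 to go: {2,3,4,5,6,8} 3  {3,4,5,6,7,8} 18
  7 to go: {1,2,3,4,5,6,8} 3  {2,3,4,5,6,7,8} 21
  if 0:b drops first: 24 orders
  if 7:c drops first: 3 orders
heap linearizations: 27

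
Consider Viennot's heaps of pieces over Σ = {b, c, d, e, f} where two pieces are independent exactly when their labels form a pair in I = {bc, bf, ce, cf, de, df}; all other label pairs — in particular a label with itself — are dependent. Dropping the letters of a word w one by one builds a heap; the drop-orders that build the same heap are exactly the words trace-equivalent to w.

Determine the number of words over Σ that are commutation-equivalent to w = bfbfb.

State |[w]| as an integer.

piece 0:b — minimal
piece 1:f — minimal
piece 2:b rests on {0:b}
piece 3:f rests on {1:f}
piece 4:b rests on {2:b}
minimal pieces: {0:b, 1:f}
ways to finish when only these pieces remain (= sum over removing one remaining piece with nothing left below it):
  1 left: {3}→1  {4}→1
  2 left: {1,3}→1  {2,4}→1  {3,4}→2
  3 left: {0,2,4}→1  {1,3,4}→3  {2,3,4}→3
  placing 0:b first → 6 extensions
  placing 1:f first → 4 extensions
total linear extensions = 10

10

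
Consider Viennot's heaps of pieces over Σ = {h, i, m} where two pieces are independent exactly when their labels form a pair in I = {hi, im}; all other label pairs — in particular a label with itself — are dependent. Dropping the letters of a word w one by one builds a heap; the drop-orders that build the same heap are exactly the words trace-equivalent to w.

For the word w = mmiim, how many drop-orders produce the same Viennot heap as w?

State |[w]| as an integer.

drop 0:m onto floor
drop 1:m onto {0:m}
drop 2:i onto floor
drop 3:i onto {2:i}
drop 4:m onto {1:m}
ground layer = {0:m, 2:i}
drop-orders for the pieces not yet dropped (sum over which currently-grounded one goes next):
  1 to go: {3} 1  {4} 1
  2 to go: {1,4} 1  {2,3} 1  {3,4} 2
  3 to go: {0,1,4} 1  {1,3,4} 3  {2,3,4} 3
  if 0:m drops first: 6 orders
  if 2:i drops first: 4 orders
heap linearizations: 10

10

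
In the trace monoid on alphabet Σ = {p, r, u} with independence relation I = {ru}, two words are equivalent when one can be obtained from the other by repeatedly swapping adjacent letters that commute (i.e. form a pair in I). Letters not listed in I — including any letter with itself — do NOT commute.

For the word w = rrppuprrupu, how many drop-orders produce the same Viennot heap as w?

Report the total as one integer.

3

drop 0:r onto floor
drop 1:r onto {0:r}
drop 2:p onto {1:r}
drop 3:p onto {2:p}
drop 4:u onto {3:p}
drop 5:p onto {4:u}
drop 6:r onto {5:p}
drop 7:r onto {6:r}
drop 8:u onto {5:p}
drop 9:p onto {7:r, 8:u}
drop 10:u onto {9:p}
ground layer = {0:r}
drop-orders for the pieces not yet dropped (sum over which currently-grounded one goes next):
  1 to go: {10} 1
  2 to go: {9,10} 1
  3 to go: {7,9,10} 1  {8,9,10} 1
  4 to go: {6,7,9,10} 1  {7,8,9,10} 2
  5 to go: {6,7,8,9,10} 3
  6 to go: {5,6,7,8,9,10} 3
  7 to go: {4,5,6,7,8,9,10} 3
  8 to go: {3,4,5,6,7,8,9,10} 3
  9 to go: {2,3,4,5,6,7,8,9,10} 3
  if 0:r drops first: 3 orders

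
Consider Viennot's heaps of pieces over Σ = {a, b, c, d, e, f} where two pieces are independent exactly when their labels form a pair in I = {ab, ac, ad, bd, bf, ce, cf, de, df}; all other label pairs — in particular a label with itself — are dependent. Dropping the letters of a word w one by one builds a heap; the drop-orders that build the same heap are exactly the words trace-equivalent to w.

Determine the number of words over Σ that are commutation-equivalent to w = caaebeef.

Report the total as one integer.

4

#0=c has no predecessor
#1=a has no predecessor
#2=a depends on [1:a]
#3=e depends on [2:a]
#4=b depends on [0:c, 3:e]
#5=e depends on [4:b]
#6=e depends on [5:e]
#7=f depends on [6:e]
sources: [0:c, 1:a]
N(rest) = Σ N(rest − s) over sources s of rest; N(one piece) = 1:
  size 1 → [7]=1
  size 2 → [6,7]=1
  size 3 → [5,6,7]=1
  size 4 → [4,5,6,7]=1
  size 5 → [0,4,5,6,7]=1  [3,4,5,6,7]=1
  size 6 → [0,3,4,5,6,7]=2  [2,3,4,5,6,7]=1
  first=0(c) contributes 1
  first=1(a) contributes 3
|[w]| = 4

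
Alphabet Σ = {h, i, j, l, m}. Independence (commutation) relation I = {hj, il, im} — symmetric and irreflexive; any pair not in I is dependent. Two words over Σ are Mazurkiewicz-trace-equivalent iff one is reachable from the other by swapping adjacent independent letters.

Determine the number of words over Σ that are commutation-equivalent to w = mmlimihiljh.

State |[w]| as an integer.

60

0(m) covers ∅
1(m) covers 0:m
2(l) covers 1:m
3(i) covers ∅
4(m) covers 2:l
5(i) covers 3:i
6(h) covers 4:m, 5:i
7(i) covers 6:h
8(l) covers 6:h
9(j) covers 7:i, 8:l
10(h) covers 7:i, 8:l
floor of heap: 0:m, 3:i
completions by unplaced set U, small U first (add the entries for U minus each lowest piece of U):
  |U|=1: {9}:1  {10}:1
  |U|=2: {9,10}:2
  |U|=3: {7,9,10}:2  {8,9,10}:2
  |U|=4: {7,8,9,10}:4
  |U|=5: {6,7,8,9,10}:4
  |U|=6: {4,6,7,8,9,10}:4  {5,6,7,8,9,10}:4
  |U|=7: {2,4,6,7,8,9,10}:4  {3,5,6,7,8,9,10}:4  {4,5,6,7,8,9,10}:8
  |U|=8: {1,2,4,6,7,8,9,10}:4  {2,4,5,6,7,8,9,10}:12  {3,4,5,6,7,8,9,10}:12
  |U|=9: {0,1,2,4,6,7,8,9,10}:4  {1,2,4,5,6,7,8,9,10}:16  {2,3,4,5,6,7,8,9,10}:24
  start at 0(m): 40
  start at 3(i): 20
sum over floor = 60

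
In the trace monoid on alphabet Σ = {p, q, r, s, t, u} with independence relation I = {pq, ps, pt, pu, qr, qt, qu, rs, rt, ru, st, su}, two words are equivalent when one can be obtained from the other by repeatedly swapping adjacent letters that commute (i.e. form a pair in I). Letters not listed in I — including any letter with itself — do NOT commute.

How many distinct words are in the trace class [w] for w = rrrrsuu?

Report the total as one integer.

0(r) covers ∅
1(r) covers 0:r
2(r) covers 1:r
3(r) covers 2:r
4(s) covers ∅
5(u) covers ∅
6(u) covers 5:u
floor of heap: 0:r, 4:s, 5:u
completions by unplaced set U, small U first (add the entries for U minus each lowest piece of U):
  |U|=1: {3}:1  {4}:1  {6}:1
  |U|=2: {2,3}:1  {3,4}:2  {3,6}:2  {4,6}:2  {5,6}:1
  |U|=3: {1,2,3}:1  {2,3,4}:3  {2,3,6}:3  {3,4,6}:6  {3,5,6}:3  {4,5,6}:3
  |U|=4: {0,1,2,3}:1  {1,2,3,4}:4  {1,2,3,6}:4  {2,3,4,6}:12  {2,3,5,6}:6  {3,4,5,6}:12
  |U|=5: {0,1,2,3,4}:5  {0,1,2,3,6}:5  {1,2,3,4,6}:20  {1,2,3,5,6}:10  {2,3,4,5,6}:30
  start at 0(r): 60
  start at 4(s): 15
  start at 5(u): 30
sum over floor = 105

105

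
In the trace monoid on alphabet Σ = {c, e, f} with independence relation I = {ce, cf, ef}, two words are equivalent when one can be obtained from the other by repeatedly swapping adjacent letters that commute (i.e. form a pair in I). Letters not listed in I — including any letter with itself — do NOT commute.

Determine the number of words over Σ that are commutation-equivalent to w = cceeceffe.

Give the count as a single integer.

1260

0(c) covers ∅
1(c) covers 0:c
2(e) covers ∅
3(e) covers 2:e
4(c) covers 1:c
5(e) covers 3:e
6(f) covers ∅
7(f) covers 6:f
8(e) covers 5:e
floor of heap: 0:c, 2:e, 6:f
completions by unplaced set U, small U first (add the entries for U minus each lowest piece of U):
  |U|=1: {4}:1  {7}:1  {8}:1
  |U|=2: {1,4}:1  {4,7}:2  {4,8}:2  {5,8}:1  {6,7}:1  {7,8}:2
  |U|=3: {0,1,4}:1  {1,4,7}:3  {1,4,8}:3  {3,5,8}:1  {4,5,8}:3  {4,6,7}:3  {4,7,8}:6  {5,7,8}:3  {6,7,8}:3
  |U|=4: {0,1,4,7}:4  {0,1,4,8}:4  {1,4,5,8}:6  {1,4,6,7}:6  {1,4,7,8}:12  {2,3,5,8}:1  {3,4,5,8}:4  {3,5,7,8}:4  {4,5,7,8}:12  {4,6,7,8}:12  {5,6,7,8}:6
  |U|=5: {0,1,4,5,8}:10  {0,1,4,6,7}:10  {0,1,4,7,8}:20  {1,3,4,5,8}:10  {1,4,5,7,8}:30  {1,4,6,7,8}:30  {2,3,4,5,8}:5  {2,3,5,7,8}:5  {3,4,5,7,8}:20  {3,5,6,7,8}:10  {4,5,6,7,8}:30
  |U|=6: {0,1,3,4,5,8}:20  {0,1,4,5,7,8}:60  {0,1,4,6,7,8}:60  {1,2,3,4,5,8}:15  {1,3,4,5,7,8}:60  {1,4,5,6,7,8}:90  {2,3,4,5,7,8}:30  {2,3,5,6,7,8}:15  {3,4,5,6,7,8}:60
  |U|=7: {0,1,2,3,4,5,8}:35  {0,1,3,4,5,7,8}:140  {0,1,4,5,6,7,8}:210  {1,2,3,4,5,7,8}:105  {1,3,4,5,6,7,8}:210  {2,3,4,5,6,7,8}:105
  start at 0(c): 420
  start at 2(e): 560
  start at 6(f): 280
sum over floor = 1260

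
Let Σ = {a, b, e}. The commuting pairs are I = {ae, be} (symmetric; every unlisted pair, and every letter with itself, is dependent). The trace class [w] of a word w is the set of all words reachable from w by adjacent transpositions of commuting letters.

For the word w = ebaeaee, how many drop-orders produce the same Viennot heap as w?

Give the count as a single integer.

35

piece 0:e — minimal
piece 1:b — minimal
piece 2:a rests on {1:b}
piece 3:e rests on {0:e}
piece 4:a rests on {2:a}
piece 5:e rests on {3:e}
piece 6:e rests on {5:e}
minimal pieces: {0:e, 1:b}
ways to finish when only these pieces remain (= sum over removing one remaining piece with nothing left below it):
  1 left: {4}→1  {6}→1
  2 left: {2,4}→1  {4,6}→2  {5,6}→1
  3 left: {1,2,4}→1  {2,4,6}→3  {3,5,6}→1  {4,5,6}→3
  4 left: {0,3,5,6}→1  {1,2,4,6}→4  {2,4,5,6}→6  {3,4,5,6}→4
  5 left: {0,3,4,5,6}→5  {1,2,4,5,6}→10  {2,3,4,5,6}→10
  placing 0:e first → 20 extensions
  placing 1:b first → 15 extensions
total linear extensions = 35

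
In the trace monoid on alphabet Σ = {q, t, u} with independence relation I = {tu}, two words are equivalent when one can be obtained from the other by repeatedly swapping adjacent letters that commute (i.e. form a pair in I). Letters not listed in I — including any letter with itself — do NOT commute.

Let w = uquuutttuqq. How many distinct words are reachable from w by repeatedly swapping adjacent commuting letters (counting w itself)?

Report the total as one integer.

drop 0:u onto floor
drop 1:q onto {0:u}
drop 2:u onto {1:q}
drop 3:u onto {2:u}
drop 4:u onto {3:u}
drop 5:t onto {1:q}
drop 6:t onto {5:t}
drop 7:t onto {6:t}
drop 8:u onto {4:u}
drop 9:q onto {7:t, 8:u}
drop 10:q onto {9:q}
ground layer = {0:u}
drop-orders for the pieces not yet dropped (sum over which currently-grounded one goes next):
  1 to go: {10} 1
  2 to go: {9,10} 1
  3 to go: {7,9,10} 1  {8,9,10} 1
  4 to go: {4,8,9,10} 1  {6,7,9,10} 1  {7,8,9,10} 2
  5 to go: {3,4,8,9,10} 1  {4,7,8,9,10} 3  {5,6,7,9,10} 1  {6,7,8,9,10} 3
  6 to go: {2,3,4,8,9,10} 1  {3,4,7,8,9,10} 4  {4,6,7,8,9,10} 6  {5,6,7,8,9,10} 4
  7 to go: {2,3,4,7,8,9,10} 5  {3,4,6,7,8,9,10} 10  {4,5,6,7,8,9,10} 10
  8 to go: {2,3,4,6,7,8,9,10} 15  {3,4,5,6,7,8,9,10} 20
  9 to go: {2,3,4,5,6,7,8,9,10} 35
  if 0:u drops first: 35 orders

35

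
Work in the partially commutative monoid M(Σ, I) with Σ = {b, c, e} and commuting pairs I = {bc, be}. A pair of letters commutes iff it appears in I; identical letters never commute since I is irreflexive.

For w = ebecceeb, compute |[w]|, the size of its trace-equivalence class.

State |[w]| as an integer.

drop 0:e onto floor
drop 1:b onto floor
drop 2:e onto {0:e}
drop 3:c onto {2:e}
drop 4:c onto {3:c}
drop 5:e onto {4:c}
drop 6:e onto {5:e}
drop 7:b onto {1:b}
ground layer = {0:e, 1:b}
drop-orders for the pieces not yet dropped (sum over which currently-grounded one goes next):
  1 to go: {6} 1  {7} 1
  2 to go: {1,7} 1  {5,6} 1  {6,7} 2
  3 to go: {1,6,7} 3  {4,5,6} 1  {5,6,7} 3
  4 to go: {1,5,6,7} 6  {3,4,5,6} 1  {4,5,6,7} 4
  5 to go: {1,4,5,6,7} 10  {2,3,4,5,6} 1  {3,4,5,6,7} 5
  6 to go: {0,2,3,4,5,6} 1  {1,3,4,5,6,7} 15  {2,3,4,5,6,7} 6
  if 0:e drops first: 21 orders
  if 1:b drops first: 7 orders
heap linearizations: 28

28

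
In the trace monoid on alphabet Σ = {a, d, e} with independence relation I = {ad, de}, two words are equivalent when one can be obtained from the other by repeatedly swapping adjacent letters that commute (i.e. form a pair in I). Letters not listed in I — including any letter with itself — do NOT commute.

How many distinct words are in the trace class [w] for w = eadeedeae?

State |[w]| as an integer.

#0=e has no predecessor
#1=a depends on [0:e]
#2=d has no predecessor
#3=e depends on [1:a]
#4=e depends on [3:e]
#5=d depends on [2:d]
#6=e depends on [4:e]
#7=a depends on [6:e]
#8=e depends on [7:a]
sources: [0:e, 2:d]
N(rest) = Σ N(rest − s) over sources s of rest; N(one piece) = 1:
  size 1 → [5]=1  [8]=1
  size 2 → [2,5]=1  [5,8]=2  [7,8]=1
  size 3 → [2,5,8]=3  [5,7,8]=3  [6,7,8]=1
  size 4 → [2,5,7,8]=6  [4,6,7,8]=1  [5,6,7,8]=4
  size 5 → [2,5,6,7,8]=10  [3,4,6,7,8]=1  [4,5,6,7,8]=5
  size 6 → [1,3,4,6,7,8]=1  [2,4,5,6,7,8]=15  [3,4,5,6,7,8]=6
  size 7 → [0,1,3,4,6,7,8]=1  [1,3,4,5,6,7,8]=7  [2,3,4,5,6,7,8]=21
  first=0(e) contributes 28
  first=2(d) contributes 8
|[w]| = 36

36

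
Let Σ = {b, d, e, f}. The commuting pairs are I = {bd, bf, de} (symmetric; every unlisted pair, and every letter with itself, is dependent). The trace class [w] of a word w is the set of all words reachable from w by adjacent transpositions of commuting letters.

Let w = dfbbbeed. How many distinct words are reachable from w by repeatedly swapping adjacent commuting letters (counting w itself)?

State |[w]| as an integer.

piece 0:d — minimal
piece 1:f rests on {0:d}
piece 2:b — minimal
piece 3:b rests on {2:b}
piece 4:b rests on {3:b}
piece 5:e rests on {1:f, 4:b}
piece 6:e rests on {5:e}
piece 7:d rests on {1:f}
minimal pieces: {0:d, 2:b}
ways to finish when only these pieces remain (= sum over removing one remaining piece with nothing left below it):
  1 left: {6}→1  {7}→1
  2 left: {5,6}→1  {6,7}→2
  3 left: {4,5,6}→1  {5,6,7}→3
  4 left: {1,5,6,7}→3  {3,4,5,6}→1  {4,5,6,7}→4
  5 left: {0,1,5,6,7}→3  {1,4,5,6,7}→7  {2,3,4,5,6}→1  {3,4,5,6,7}→5
  6 left: {0,1,4,5,6,7}→10  {1,3,4,5,6,7}→12  {2,3,4,5,6,7}→6
  placing 0:d first → 18 extensions
  placing 2:b first → 22 extensions
total linear extensions = 40

40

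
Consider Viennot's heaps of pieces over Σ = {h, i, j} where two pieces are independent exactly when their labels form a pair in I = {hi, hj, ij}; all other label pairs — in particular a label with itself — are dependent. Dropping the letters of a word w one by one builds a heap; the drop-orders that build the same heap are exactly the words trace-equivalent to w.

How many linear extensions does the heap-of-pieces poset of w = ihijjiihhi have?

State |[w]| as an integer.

piece 0:i — minimal
piece 1:h — minimal
piece 2:i rests on {0:i}
piece 3:j — minimal
piece 4:j rests on {3:j}
piece 5:i rests on {2:i}
piece 6:i rests on {5:i}
piece 7:h rests on {1:h}
piece 8:h rests on {7:h}
piece 9:i rests on {6:i}
minimal pieces: {0:i, 1:h, 3:j}
ways to finish when only these pieces remain (= sum over removing one remaining piece with nothing left below it):
  1 left: {4}→1  {8}→1  {9}→1
  2 left: {3,4}→1  {4,8}→2  {4,9}→2  {6,9}→1  {7,8}→1  {8,9}→2
  3 left: {1,7,8}→1  {3,4,8}→3  {3,4,9}→3  {4,6,9}→3  {4,7,8}→3  {4,8,9}→6  {5,6,9}→1  {6,8,9}→3  {7,8,9}→3
  4 left: {1,4,7,8}→4  {1,7,8,9}→4  {2,5,6,9}→1  {3,4,6,9}→6  {3,4,7,8}→6  {3,4,8,9}→12  {4,5,6,9}→4  {4,6,8,9}→12  {4,7,8,9}→12  {5,6,8,9}→4  {6,7,8,9}→6
  5 left: {0,2,5,6,9}→1  {1,3,4,7,8}→10  {1,4,7,8,9}→20  {1,6,7,8,9}→10  {2,4,5,6,9}→5  {2,5,6,8,9}→5  {3,4,5,6,9}→10  {3,4,6,8,9}→30  {3,4,7,8,9}→30  {4,5,6,8,9}→20  {4,6,7,8,9}→30  {5,6,7,8,9}→10
  6 left: {0,2,4,5,6,9}→6  {0,2,5,6,8,9}→6  {1,3,4,7,8,9}→60  {1,4,6,7,8,9}→60  {1,5,6,7,8,9}→20  {2,3,4,5,6,9}→15  {2,4,5,6,8,9}→30  {2,5,6,7,8,9}→15  {3,4,5,6,8,9}→60  {3,4,6,7,8,9}→90  {4,5,6,7,8,9}→60
  7 left: {0,2,3,4,5,6,9}→21  {0,2,4,5,6,8,9}→42  {0,2,5,6,7,8,9}→21  {1,2,5,6,7,8,9}→35  {1,3,4,6,7,8,9}→210  {1,4,5,6,7,8,9}→140  {2,3,4,5,6,8,9}→105  {2,4,5,6,7,8,9}→105  {3,4,5,6,7,8,9}→210
  8 left: {0,1,2,5,6,7,8,9}→56  {0,2,3,4,5,6,8,9}→168  {0,2,4,5,6,7,8,9}→168  {1,2,4,5,6,7,8,9}→280  {1,3,4,5,6,7,8,9}→560  {2,3,4,5,6,7,8,9}→420
  placing 0:i first → 1260 extensions
  placing 1:h first → 756 extensions
  placing 3:j first → 504 extensions
total linear extensions = 2520

2520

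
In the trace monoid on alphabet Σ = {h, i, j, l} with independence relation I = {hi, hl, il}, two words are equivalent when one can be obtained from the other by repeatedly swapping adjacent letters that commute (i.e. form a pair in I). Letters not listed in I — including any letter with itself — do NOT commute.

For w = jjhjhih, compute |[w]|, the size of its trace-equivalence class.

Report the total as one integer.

#0=j has no predecessor
#1=j depends on [0:j]
#2=h depends on [1:j]
#3=j depends on [2:h]
#4=h depends on [3:j]
#5=i depends on [3:j]
#6=h depends on [4:h]
sources: [0:j]
N(rest) = Σ N(rest − s) over sources s of rest; N(one piece) = 1:
  size 1 → [5]=1  [6]=1
  size 2 → [4,6]=1  [5,6]=2
  size 3 → [4,5,6]=3
  size 4 → [3,4,5,6]=3
  size 5 → [2,3,4,5,6]=3
  first=0(j) contributes 3

3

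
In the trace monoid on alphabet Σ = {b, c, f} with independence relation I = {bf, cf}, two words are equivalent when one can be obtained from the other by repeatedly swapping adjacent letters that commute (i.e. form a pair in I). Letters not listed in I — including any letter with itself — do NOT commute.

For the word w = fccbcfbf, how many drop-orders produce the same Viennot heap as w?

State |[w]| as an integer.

0(f) covers ∅
1(c) covers ∅
2(c) covers 1:c
3(b) covers 2:c
4(c) covers 3:b
5(f) covers 0:f
6(b) covers 4:c
7(f) covers 5:f
floor of heap: 0:f, 1:c
completions by unplaced set U, small U first (add the entries for U minus each lowest piece of U):
  |U|=1: {6}:1  {7}:1
  |U|=2: {4,6}:1  {5,7}:1  {6,7}:2
  |U|=3: {0,5,7}:1  {3,4,6}:1  {4,6,7}:3  {5,6,7}:3
  |U|=4: {0,5,6,7}:4  {2,3,4,6}:1  {3,4,6,7}:4  {4,5,6,7}:6
  |U|=5: {0,4,5,6,7}:10  {1,2,3,4,6}:1  {2,3,4,6,7}:5  {3,4,5,6,7}:10
  |U|=6: {0,3,4,5,6,7}:20  {1,2,3,4,6,7}:6  {2,3,4,5,6,7}:15
  start at 0(f): 21
  start at 1(c): 35
sum over floor = 56

56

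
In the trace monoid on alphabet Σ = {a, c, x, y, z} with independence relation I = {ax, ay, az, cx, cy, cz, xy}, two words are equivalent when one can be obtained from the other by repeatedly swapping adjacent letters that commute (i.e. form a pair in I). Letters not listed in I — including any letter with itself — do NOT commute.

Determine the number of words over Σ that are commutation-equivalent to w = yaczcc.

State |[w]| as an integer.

drop 0:y onto floor
drop 1:a onto floor
drop 2:c onto {1:a}
drop 3:z onto {0:y}
drop 4:c onto {2:c}
drop 5:c onto {4:c}
ground layer = {0:y, 1:a}
drop-orders for the pieces not yet dropped (sum over which currently-grounded one goes next):
  1 to go: {3} 1  {5} 1
  2 to go: {0,3} 1  {3,5} 2  {4,5} 1
  3 to go: {0,3,5} 3  {2,4,5} 1  {3,4,5} 3
  4 to go: {0,3,4,5} 6  {1,2,4,5} 1  {2,3,4,5} 4
  if 0:y drops first: 5 orders
  if 1:a drops first: 10 orders
heap linearizations: 15

15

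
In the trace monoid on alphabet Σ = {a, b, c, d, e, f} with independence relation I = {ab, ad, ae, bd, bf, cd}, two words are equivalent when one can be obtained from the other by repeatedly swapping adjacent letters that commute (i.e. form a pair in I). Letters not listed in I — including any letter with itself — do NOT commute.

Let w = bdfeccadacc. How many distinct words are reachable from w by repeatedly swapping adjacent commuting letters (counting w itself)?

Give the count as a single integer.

piece 0:b — minimal
piece 1:d — minimal
piece 2:f rests on {1:d}
piece 3:e rests on {0:b, 2:f}
piece 4:c rests on {3:e}
piece 5:c rests on {4:c}
piece 6:a rests on {5:c}
piece 7:d rests on {3:e}
piece 8:a rests on {6:a}
piece 9:c rests on {8:a}
piece 10:c rests on {9:c}
minimal pieces: {0:b, 1:d}
ways to finish when only these pieces remain (= sum over removing one remaining piece with nothing left below it):
  1 left: {7}→1  {10}→1
  2 left: {7,10}→2  {9,10}→1
  3 left: {7,9,10}→3  {8,9,10}→1
  4 left: {6,8,9,10}→1  {7,8,9,10}→4
  5 left: {5,6,8,9,10}→1  {6,7,8,9,10}→5
  6 left: {4,5,6,8,9,10}→1  {5,6,7,8,9,10}→6
  7 left: {4,5,6,7,8,9,10}→7
  8 left: {3,4,5,6,7,8,9,10}→7
  9 left: {0,3,4,5,6,7,8,9,10}→7  {2,3,4,5,6,7,8,9,10}→7
  placing 0:b first → 7 extensions
  placing 1:d first → 14 extensions
total linear extensions = 21

21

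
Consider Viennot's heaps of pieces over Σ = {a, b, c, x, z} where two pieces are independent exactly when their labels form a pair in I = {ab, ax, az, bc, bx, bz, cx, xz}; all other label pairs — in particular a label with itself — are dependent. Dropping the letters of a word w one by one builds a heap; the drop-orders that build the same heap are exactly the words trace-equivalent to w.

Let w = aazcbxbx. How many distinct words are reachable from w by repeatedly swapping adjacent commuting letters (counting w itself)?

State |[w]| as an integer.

1260

piece 0:a — minimal
piece 1:a rests on {0:a}
piece 2:z — minimal
piece 3:c rests on {1:a, 2:z}
piece 4:b — minimal
piece 5:x — minimal
piece 6:b rests on {4:b}
piece 7:x rests on {5:x}
minimal pieces: {0:a, 2:z, 4:b, 5:x}
ways to finish when only these pieces remain (= sum over removing one remaining piece with nothing left below it):
  1 left: {3}→1  {6}→1  {7}→1
  2 left: {1,3}→1  {2,3}→1  {3,6}→2  {3,7}→2  {4,6}→1  {5,7}→1  {6,7}→2
  3 left: {0,1,3}→1  {1,2,3}→2  {1,3,6}→3  {1,3,7}→3  {2,3,6}→3  {2,3,7}→3  {3,4,6}→3  {3,5,7}→3  {3,6,7}→6  {4,6,7}→3  {5,6,7}→3
  4 left: {0,1,2,3}→3  {0,1,3,6}→4  {0,1,3,7}→4  {1,2,3,6}→8  {1,2,3,7}→8  {1,3,4,6}→6  {1,3,5,7}→6  {1,3,6,7}→12  {2,3,4,6}→6  {2,3,5,7}→6  {2,3,6,7}→12  {3,4,6,7}→12  {3,5,6,7}→12  {4,5,6,7}→6
  5 left: {0,1,2,3,6}→15  {0,1,2,3,7}→15  {0,1,3,4,6}→10  {0,1,3,5,7}→10  {0,1,3,6,7}→20  {1,2,3,4,6}→20  {1,2,3,5,7}→20  {1,2,3,6,7}→40  {1,3,4,6,7}→30  {1,3,5,6,7}→30  {2,3,4,6,7}→30  {2,3,5,6,7}→30  {3,4,5,6,7}→30
  6 left: {0,1,2,3,4,6}→45  {0,1,2,3,5,7}→45  {0,1,2,3,6,7}→90  {0,1,3,4,6,7}→60  {0,1,3,5,6,7}→60  {1,2,3,4,6,7}→120  {1,2,3,5,6,7}→120  {1,3,4,5,6,7}→90  {2,3,4,5,6,7}→90
  placing 0:a first → 420 extensions
  placing 2:z first → 210 extensions
  placing 4:b first → 315 extensions
  placing 5:x first → 315 extensions
total linear extensions = 1260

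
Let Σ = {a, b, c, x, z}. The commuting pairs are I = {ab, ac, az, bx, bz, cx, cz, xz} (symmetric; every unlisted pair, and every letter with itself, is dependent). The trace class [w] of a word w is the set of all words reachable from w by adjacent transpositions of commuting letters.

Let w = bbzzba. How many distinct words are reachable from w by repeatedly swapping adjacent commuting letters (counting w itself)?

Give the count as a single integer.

#0=b has no predecessor
#1=b depends on [0:b]
#2=z has no predecessor
#3=z depends on [2:z]
#4=b depends on [1:b]
#5=a has no predecessor
sources: [0:b, 2:z, 5:a]
N(rest) = Σ N(rest − s) over sources s of rest; N(one piece) = 1:
  size 1 → [3]=1  [4]=1  [5]=1
  size 2 → [1,4]=1  [2,3]=1  [3,4]=2  [3,5]=2  [4,5]=2
  size 3 → [0,1,4]=1  [1,3,4]=3  [1,4,5]=3  [2,3,4]=3  [2,3,5]=3  [3,4,5]=6
  size 4 → [0,1,3,4]=4  [0,1,4,5]=4  [1,2,3,4]=6  [1,3,4,5]=12  [2,3,4,5]=12
  first=0(b) contributes 30
  first=2(z) contributes 20
  first=5(a) contributes 10
|[w]| = 60

60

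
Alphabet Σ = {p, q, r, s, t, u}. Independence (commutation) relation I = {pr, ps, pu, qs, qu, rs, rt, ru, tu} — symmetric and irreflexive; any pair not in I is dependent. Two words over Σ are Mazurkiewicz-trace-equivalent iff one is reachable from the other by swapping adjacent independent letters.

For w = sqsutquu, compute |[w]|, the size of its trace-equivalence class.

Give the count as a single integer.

drop 0:s onto floor
drop 1:q onto floor
drop 2:s onto {0:s}
drop 3:u onto {2:s}
drop 4:t onto {1:q, 2:s}
drop 5:q onto {4:t}
drop 6:u onto {3:u}
drop 7:u onto {6:u}
ground layer = {0:s, 1:q}
drop-orders for the pieces not yet dropped (sum over which currently-grounded one goes next):
  1 to go: {5} 1  {7} 1
  2 to go: {4,5} 1  {5,7} 2  {6,7} 1
  3 to go: {1,4,5} 1  {3,6,7} 1  {4,5,7} 3  {5,6,7} 3
  4 to go: {1,4,5,7} 4  {3,5,6,7} 4  {4,5,6,7} 6
  5 to go: {1,4,5,6,7} 10  {3,4,5,6,7} 10
  6 to go: {1,3,4,5,6,7} 20  {2,3,4,5,6,7} 10
  if 0:s drops first: 30 orders
  if 1:q drops first: 10 orders
heap linearizations: 40

40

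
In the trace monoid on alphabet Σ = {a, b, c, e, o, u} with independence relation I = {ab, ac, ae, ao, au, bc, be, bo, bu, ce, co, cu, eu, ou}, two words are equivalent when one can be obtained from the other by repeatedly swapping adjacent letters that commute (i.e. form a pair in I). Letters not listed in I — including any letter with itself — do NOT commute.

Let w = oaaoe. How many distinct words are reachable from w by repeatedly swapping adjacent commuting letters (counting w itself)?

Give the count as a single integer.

10

0(o) covers ∅
1(a) covers ∅
2(a) covers 1:a
3(o) covers 0:o
4(e) covers 3:o
floor of heap: 0:o, 1:a
completions by unplaced set U, small U first (add the entries for U minus each lowest piece of U):
  |U|=1: {2}:1  {4}:1
  |U|=2: {1,2}:1  {2,4}:2  {3,4}:1
  |U|=3: {0,3,4}:1  {1,2,4}:3  {2,3,4}:3
  start at 0(o): 6
  start at 1(a): 4
sum over floor = 10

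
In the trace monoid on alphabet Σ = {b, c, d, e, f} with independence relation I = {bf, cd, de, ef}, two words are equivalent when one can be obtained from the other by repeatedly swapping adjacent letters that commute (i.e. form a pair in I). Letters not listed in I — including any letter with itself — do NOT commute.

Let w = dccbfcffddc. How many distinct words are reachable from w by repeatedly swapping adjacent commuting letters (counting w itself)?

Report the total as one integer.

18

0(d) covers ∅
1(c) covers ∅
2(c) covers 1:c
3(b) covers 0:d, 2:c
4(f) covers 0:d, 2:c
5(c) covers 3:b, 4:f
6(f) covers 5:c
7(f) covers 6:f
8(d) covers 7:f
9(d) covers 8:d
10(c) covers 7:f
floor of heap: 0:d, 1:c
completions by unplaced set U, small U first (add the entries for U minus each lowest piece of U):
  |U|=1: {9}:1  {10}:1
  |U|=2: {8,9}:1  {9,10}:2
  |U|=3: {8,9,10}:3
  |U|=4: {7,8,9,10}:3
  |U|=5: {6,7,8,9,10}:3
  |U|=6: {5,6,7,8,9,10}:3
  |U|=7: {3,5,6,7,8,9,10}:3  {4,5,6,7,8,9,10}:3
  |U|=8: {3,4,5,6,7,8,9,10}:6
  |U|=9: {0,3,4,5,6,7,8,9,10}:6  {2,3,4,5,6,7,8,9,10}:6
  start at 0(d): 6
  start at 1(c): 12
sum over floor = 18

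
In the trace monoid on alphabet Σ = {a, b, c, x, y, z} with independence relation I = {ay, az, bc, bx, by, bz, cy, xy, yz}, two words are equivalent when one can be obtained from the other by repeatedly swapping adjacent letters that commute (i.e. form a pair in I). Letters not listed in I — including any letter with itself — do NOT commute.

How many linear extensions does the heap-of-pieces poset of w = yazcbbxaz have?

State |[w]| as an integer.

drop 0:y onto floor
drop 1:a onto floor
drop 2:z onto floor
drop 3:c onto {1:a, 2:z}
drop 4:b onto {1:a}
drop 5:b onto {4:b}
drop 6:x onto {3:c}
drop 7:a onto {5:b, 6:x}
drop 8:z onto {6:x}
ground layer = {0:y, 1:a, 2:z}
drop-orders for the pieces not yet dropped (sum over which currently-grounded one goes next):
  1 to go: {0} 1  {7} 1  {8} 1
  2 to go: {0,7} 2  {0,8} 2  {5,7} 1  {7,8} 2
  3 to go: {0,5,7} 3  {0,7,8} 6  {4,5,7} 1  {5,7,8} 3  {6,7,8} 2
  4 to go: {0,4,5,7} 4  {0,5,7,8} 12  {0,6,7,8} 8  {3,6,7,8} 2  {4,5,7,8} 4  {5,6,7,8} 5
  5 to go: {0,3,6,7,8} 10  {0,4,5,7,8} 20  {0,5,6,7,8} 25  {2,3,6,7,8} 2  {3,5,6,7,8} 7  {4,5,6,7,8} 9
  6 to go: {0,2,3,6,7,8} 12  {0,3,5,6,7,8} 42  {0,4,5,6,7,8} 54  {2,3,5,6,7,8} 9  {3,4,5,6,7,8} 16
  7 to go: {0,2,3,5,6,7,8} 63  {0,3,4,5,6,7,8} 112  {1,3,4,5,6,7,8} 16  {2,3,4,5,6,7,8} 25
  if 0:y drops first: 41 orders
  if 1:a drops first: 200 orders
  if 2:z drops first: 128 orders
heap linearizations: 369

369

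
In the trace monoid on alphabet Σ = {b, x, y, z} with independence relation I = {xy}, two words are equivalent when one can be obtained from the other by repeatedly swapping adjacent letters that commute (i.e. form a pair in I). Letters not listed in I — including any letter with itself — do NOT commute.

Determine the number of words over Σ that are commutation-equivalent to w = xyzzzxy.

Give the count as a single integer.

#0=x has no predecessor
#1=y has no predecessor
#2=z depends on [0:x, 1:y]
#3=z depends on [2:z]
#4=z depends on [3:z]
#5=x depends on [4:z]
#6=y depends on [4:z]
sources: [0:x, 1:y]
N(rest) = Σ N(rest − s) over sources s of rest; N(one piece) = 1:
  size 1 → [5]=1  [6]=1
  size 2 → [5,6]=2
  size 3 → [4,5,6]=2
  size 4 → [3,4,5,6]=2
  size 5 → [2,3,4,5,6]=2
  first=0(x) contributes 2
  first=1(y) contributes 2
|[w]| = 4

4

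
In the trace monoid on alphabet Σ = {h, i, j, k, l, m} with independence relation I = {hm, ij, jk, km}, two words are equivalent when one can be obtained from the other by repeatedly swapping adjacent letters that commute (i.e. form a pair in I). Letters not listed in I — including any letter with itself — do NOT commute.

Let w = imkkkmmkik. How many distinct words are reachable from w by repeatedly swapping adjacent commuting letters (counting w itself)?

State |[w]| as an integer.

piece 0:i — minimal
piece 1:m rests on {0:i}
piece 2:k rests on {0:i}
piece 3:k rests on {2:k}
piece 4:k rests on {3:k}
piece 5:m rests on {1:m}
piece 6:m rests on {5:m}
piece 7:k rests on {4:k}
piece 8:i rests on {6:m, 7:k}
piece 9:k rests on {8:i}
minimal pieces: {0:i}
ways to finish when only these pieces remain (= sum over removing one remaining piece with nothing left below it):
  1 left: {9}→1
  2 left: {8,9}→1
  3 left: {6,8,9}→1  {7,8,9}→1
  4 left: {4,7,8,9}→1  {5,6,8,9}→1  {6,7,8,9}→2
  5 left: {1,5,6,8,9}→1  {3,4,7,8,9}→1  {4,6,7,8,9}→3  {5,6,7,8,9}→3
  6 left: {1,5,6,7,8,9}→4  {2,3,4,7,8,9}→1  {3,4,6,7,8,9}→4  {4,5,6,7,8,9}→6
  7 left: {1,4,5,6,7,8,9}→10  {2,3,4,6,7,8,9}→5  {3,4,5,6,7,8,9}→10
  8 left: {1,3,4,5,6,7,8,9}→20  {2,3,4,5,6,7,8,9}→15
  placing 0:i first → 35 extensions

35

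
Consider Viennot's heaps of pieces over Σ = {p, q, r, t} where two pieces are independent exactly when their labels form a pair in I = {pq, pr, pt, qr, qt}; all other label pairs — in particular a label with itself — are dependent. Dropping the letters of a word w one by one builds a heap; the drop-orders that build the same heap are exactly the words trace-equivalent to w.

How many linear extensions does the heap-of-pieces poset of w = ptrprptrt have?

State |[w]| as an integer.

84

0(p) covers ∅
1(t) covers ∅
2(r) covers 1:t
3(p) covers 0:p
4(r) covers 2:r
5(p) covers 3:p
6(t) covers 4:r
7(r) covers 6:t
8(t) covers 7:r
floor of heap: 0:p, 1:t
completions by unplaced set U, small U first (add the entries for U minus each lowest piece of U):
  |U|=1: {5}:1  {8}:1
  |U|=2: {3,5}:1  {5,8}:2  {7,8}:1
  |U|=3: {0,3,5}:1  {3,5,8}:3  {5,7,8}:3  {6,7,8}:1
  |U|=4: {0,3,5,8}:4  {3,5,7,8}:6  {4,6,7,8}:1  {5,6,7,8}:4
  |U|=5: {0,3,5,7,8}:10  {2,4,6,7,8}:1  {3,5,6,7,8}:10  {4,5,6,7,8}:5
  |U|=6: {0,3,5,6,7,8}:20  {1,2,4,6,7,8}:1  {2,4,5,6,7,8}:6  {3,4,5,6,7,8}:15
  |U|=7: {0,3,4,5,6,7,8}:35  {1,2,4,5,6,7,8}:7  {2,3,4,5,6,7,8}:21
  start at 0(p): 28
  start at 1(t): 56
sum over floor = 84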